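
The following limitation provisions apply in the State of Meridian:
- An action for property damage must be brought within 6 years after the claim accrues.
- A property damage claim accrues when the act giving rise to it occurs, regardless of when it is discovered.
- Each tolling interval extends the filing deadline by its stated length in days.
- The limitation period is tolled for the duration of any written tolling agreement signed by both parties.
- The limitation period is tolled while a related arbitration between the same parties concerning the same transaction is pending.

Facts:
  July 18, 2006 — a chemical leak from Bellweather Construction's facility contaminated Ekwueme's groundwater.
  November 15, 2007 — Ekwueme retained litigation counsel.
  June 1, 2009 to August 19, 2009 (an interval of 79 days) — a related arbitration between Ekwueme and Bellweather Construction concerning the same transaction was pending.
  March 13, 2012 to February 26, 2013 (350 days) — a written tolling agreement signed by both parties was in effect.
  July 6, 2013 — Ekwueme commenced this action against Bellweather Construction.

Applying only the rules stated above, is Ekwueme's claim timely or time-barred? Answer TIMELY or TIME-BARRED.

TIMELY

The claim accrued on July 18, 2006, when the wrongful act occurred.
The untolled deadline — 6 years after July 18, 2006 — is July 18, 2012.
The pending related arbitration from June 1, 2009 to August 19, 2009 tolled the period for 79 days, extending the deadline to October 5, 2012.
The period was tolled for 350 days by the written tolling agreement (March 13, 2012 to February 26, 2013), pushing the deadline to September 20, 2013.
The other events in the timeline have no effect on the limitation period under the stated rules.
Ekwueme filed on July 6, 2013, before the September 20, 2013 deadline, so the action is timely.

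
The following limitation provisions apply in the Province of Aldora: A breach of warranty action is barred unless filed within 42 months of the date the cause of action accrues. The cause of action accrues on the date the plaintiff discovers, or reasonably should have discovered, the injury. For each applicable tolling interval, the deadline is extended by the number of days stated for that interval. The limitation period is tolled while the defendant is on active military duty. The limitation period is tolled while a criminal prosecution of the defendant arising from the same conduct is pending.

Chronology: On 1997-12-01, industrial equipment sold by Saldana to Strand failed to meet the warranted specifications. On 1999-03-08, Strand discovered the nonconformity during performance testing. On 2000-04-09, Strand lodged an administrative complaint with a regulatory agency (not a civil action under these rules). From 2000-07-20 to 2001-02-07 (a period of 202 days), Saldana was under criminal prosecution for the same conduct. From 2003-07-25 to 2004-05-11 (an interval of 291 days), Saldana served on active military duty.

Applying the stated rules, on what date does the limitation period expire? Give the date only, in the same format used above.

Accrual is tied to discovery, so the period began on 1999-03-08 rather than on 1997-12-01 when the act occurred.
42 months from 1999-03-08 is 2002-09-08.
The pending criminal prosecution from 2000-07-20 to 2001-02-07 tolled the period for 202 days, extending the deadline to 2003-03-29.
By the time the defendant's active military service began on 2003-07-25, the limitation period had already expired on 2003-03-29; that interval cannot revive it.
Nothing else in the chronology tolls or restarts the period.

2003-03-29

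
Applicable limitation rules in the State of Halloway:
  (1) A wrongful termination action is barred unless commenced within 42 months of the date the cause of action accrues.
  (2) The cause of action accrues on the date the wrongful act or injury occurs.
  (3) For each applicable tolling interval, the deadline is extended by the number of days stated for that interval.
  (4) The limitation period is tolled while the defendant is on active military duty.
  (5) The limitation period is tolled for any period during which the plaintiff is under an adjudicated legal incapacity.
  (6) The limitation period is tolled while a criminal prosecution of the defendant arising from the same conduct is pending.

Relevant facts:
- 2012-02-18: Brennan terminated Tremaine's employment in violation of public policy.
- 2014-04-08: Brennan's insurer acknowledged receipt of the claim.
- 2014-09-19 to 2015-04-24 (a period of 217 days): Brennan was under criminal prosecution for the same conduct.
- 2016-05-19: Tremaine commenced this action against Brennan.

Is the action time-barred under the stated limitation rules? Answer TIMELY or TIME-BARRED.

The limitation period began to run on 2012-02-18.
Adding the 42 months base period to 2012-02-18 gives a deadline of 2015-08-18, before any tolling.
The period was tolled for 217 days by the pending criminal prosecution (2014-09-19 to 2015-04-24), pushing the deadline to 2016-03-22.
None of the other events listed affects the running of the period under the stated rules.
Filing on 2016-05-19 missed the 2016-03-22 deadline — the action is time-barred.

TIME-BARRED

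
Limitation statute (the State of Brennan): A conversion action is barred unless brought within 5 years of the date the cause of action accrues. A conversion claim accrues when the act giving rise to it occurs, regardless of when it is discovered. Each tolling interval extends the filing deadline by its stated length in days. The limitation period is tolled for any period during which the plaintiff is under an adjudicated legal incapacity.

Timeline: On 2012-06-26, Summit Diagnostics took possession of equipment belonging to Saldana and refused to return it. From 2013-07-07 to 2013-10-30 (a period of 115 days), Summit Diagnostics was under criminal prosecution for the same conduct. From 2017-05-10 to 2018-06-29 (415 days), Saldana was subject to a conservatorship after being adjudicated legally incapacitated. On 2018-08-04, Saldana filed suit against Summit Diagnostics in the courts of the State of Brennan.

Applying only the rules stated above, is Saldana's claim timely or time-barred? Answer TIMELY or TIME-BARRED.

TIMELY

The cause of action accrued on 2012-06-26, the date of the act.
Adding the 5 years base period to 2012-06-26 gives a deadline of 2017-06-26, before any tolling.
The period was tolled for 415 days by the plaintiff's legal incapacity (2017-05-10 to 2018-06-29), pushing the deadline to 2018-08-15.
No stated provision tolls the period for a criminal prosecution, so the interval from 2013-07-07 to 2013-10-30 has no effect on the deadline.
Saldana filed on 2018-08-04, before the 2018-08-15 deadline, so the action is timely.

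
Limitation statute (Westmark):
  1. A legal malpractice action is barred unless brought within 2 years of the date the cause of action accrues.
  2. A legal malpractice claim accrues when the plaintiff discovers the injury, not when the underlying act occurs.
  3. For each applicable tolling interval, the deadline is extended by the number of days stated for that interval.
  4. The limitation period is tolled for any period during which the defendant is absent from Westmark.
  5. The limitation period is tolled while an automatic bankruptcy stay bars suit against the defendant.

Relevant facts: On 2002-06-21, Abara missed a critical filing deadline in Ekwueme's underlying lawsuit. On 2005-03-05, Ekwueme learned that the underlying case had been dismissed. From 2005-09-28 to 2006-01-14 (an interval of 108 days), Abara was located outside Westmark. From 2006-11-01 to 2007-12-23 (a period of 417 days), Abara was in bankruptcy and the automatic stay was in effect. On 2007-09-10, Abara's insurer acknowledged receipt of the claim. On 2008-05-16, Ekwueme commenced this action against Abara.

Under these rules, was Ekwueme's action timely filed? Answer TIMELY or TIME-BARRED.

TIMELY

The claim did not accrue until Ekwueme discovered the injury on 2005-03-05; the 2002-06-21 act date does not start the clock under the stated rule.
Adding the 2 years base period to 2005-03-05 gives a deadline of 2007-03-05, before any tolling.
The defendant's absence from the jurisdiction from 2005-09-28 to 2006-01-14 tolled the period for 108 days, extending the deadline to 2007-06-21.
The automatic bankruptcy stay from 2006-11-01 to 2007-12-23 tolled the period for 417 days, extending the deadline to 2008-08-11.
The other events in the timeline have no effect on the limitation period under the stated rules.
Ekwueme filed on 2008-05-16, before the 2008-08-11 deadline, so the action is timely.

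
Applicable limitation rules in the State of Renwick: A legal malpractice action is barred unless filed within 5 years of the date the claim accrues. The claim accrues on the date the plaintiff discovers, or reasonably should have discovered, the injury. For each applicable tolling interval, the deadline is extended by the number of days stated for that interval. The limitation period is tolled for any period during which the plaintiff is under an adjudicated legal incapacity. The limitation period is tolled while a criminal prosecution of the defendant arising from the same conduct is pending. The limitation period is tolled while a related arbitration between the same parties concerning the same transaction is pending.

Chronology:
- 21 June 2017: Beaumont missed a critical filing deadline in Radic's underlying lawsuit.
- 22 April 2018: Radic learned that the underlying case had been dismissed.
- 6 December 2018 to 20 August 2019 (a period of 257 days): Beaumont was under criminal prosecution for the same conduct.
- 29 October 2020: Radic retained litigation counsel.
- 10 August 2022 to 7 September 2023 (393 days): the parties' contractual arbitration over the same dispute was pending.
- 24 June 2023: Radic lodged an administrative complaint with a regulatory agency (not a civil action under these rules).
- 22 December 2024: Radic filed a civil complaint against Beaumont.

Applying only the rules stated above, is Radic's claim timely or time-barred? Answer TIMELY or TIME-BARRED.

TIMELY

The claim did not accrue until Radic discovered the injury on 22 April 2018; the 21 June 2017 act date does not start the clock under the stated rule.
5 years from 22 April 2018 is 22 April 2023.
Because the pending criminal prosecution ran from 6 December 2018 to 20 August 2019, the deadline is extended by 257 days to 4 January 2024.
Because the pending related arbitration ran from 10 August 2022 to 7 September 2023, the deadline is extended by 393 days to 31 January 2025.
The other events in the timeline have no effect on the limitation period under the stated rules.
Radic filed on 22 December 2024, before the 31 January 2025 deadline, so the action is timely.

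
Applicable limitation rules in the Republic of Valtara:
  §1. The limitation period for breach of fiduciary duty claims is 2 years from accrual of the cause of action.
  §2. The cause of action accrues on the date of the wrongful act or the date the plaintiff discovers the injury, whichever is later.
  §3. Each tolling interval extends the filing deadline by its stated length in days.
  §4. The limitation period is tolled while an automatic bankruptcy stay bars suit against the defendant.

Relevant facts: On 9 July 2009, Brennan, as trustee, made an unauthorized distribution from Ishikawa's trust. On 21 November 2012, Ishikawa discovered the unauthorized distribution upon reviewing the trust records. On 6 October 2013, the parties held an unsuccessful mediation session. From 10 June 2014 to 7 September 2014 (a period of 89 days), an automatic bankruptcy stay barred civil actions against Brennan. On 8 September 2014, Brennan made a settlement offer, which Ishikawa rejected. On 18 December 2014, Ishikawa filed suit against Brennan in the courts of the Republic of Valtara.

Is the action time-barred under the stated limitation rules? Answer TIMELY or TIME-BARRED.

TIMELY

The claim accrued on 21 November 2012 — the later of the 9 July 2009 act and the 21 November 2012 discovery.
2 years from 21 November 2012 is 21 November 2014.
The automatic bankruptcy stay from 10 June 2014 to 7 September 2014 tolled the period for 89 days, extending the deadline to 18 February 2015.
None of the other events listed affects the running of the period under the stated rules.
The 18 December 2014 filing precedes the 18 February 2015 deadline; the claim is timely.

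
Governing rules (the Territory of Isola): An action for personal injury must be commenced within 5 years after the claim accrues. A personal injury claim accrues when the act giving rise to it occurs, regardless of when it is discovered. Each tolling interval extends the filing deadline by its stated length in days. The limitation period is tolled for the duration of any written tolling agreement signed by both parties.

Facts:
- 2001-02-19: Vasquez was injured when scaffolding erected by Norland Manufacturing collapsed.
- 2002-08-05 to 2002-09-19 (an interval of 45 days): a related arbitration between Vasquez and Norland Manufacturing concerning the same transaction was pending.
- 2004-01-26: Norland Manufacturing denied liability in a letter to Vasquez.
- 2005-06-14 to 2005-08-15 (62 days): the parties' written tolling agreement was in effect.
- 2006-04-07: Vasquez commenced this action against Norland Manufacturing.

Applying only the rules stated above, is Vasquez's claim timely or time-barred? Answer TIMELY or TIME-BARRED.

TIMELY

The claim accrued on 2001-02-19, the date of the act.
Adding the 5 years base period to 2001-02-19 gives a deadline of 2006-02-19, before any tolling.
The period was tolled for 62 days by the written tolling agreement (2005-06-14 to 2005-08-15), pushing the deadline to 2006-04-22.
Although a pending arbitration ran from 2002-08-05 to 2002-09-19, the stated rules do not make that a tolling event, so it is disregarded.
None of the other events listed affects the running of the period under the stated rules.
Vasquez filed on 2006-04-07, before the 2006-04-22 deadline, so the action is timely.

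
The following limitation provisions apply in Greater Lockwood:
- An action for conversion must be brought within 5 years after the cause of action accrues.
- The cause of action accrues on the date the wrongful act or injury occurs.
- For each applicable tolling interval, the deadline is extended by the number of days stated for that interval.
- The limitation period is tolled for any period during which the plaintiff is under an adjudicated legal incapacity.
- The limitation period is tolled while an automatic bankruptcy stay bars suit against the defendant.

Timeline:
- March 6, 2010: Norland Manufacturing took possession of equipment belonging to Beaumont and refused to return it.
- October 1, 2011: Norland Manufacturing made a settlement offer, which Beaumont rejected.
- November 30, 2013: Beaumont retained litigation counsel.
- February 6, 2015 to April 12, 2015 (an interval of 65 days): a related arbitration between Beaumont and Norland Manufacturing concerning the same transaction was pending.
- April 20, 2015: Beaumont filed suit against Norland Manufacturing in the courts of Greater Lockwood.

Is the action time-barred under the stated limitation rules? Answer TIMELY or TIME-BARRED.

The limitation period began to run on March 6, 2010.
The untolled deadline — 5 years after March 6, 2010 — is March 6, 2015.
Although a pending arbitration ran from February 6, 2015 to April 12, 2015, the stated rules do not make that a tolling event, so it is disregarded.
Nothing else in the chronology tolls or restarts the period.
The April 20, 2015 filing falls after the March 6, 2015 deadline; the claim is time-barred.

TIME-BARRED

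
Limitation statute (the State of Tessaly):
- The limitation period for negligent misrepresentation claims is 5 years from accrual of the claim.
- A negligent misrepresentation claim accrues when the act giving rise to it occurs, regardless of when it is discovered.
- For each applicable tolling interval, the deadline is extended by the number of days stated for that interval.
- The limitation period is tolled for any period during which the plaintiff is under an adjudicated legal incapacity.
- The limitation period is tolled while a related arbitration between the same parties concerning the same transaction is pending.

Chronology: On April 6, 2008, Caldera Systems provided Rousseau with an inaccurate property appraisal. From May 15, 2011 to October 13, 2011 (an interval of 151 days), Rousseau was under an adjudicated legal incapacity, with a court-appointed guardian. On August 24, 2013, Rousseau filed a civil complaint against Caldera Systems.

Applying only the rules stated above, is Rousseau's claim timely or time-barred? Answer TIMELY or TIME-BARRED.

The claim accrued on April 6, 2008, the date of the act.
5 years from April 6, 2008 is April 6, 2013.
Because the plaintiff's legal incapacity ran from May 15, 2011 to October 13, 2011, the deadline is extended by 151 days to September 4, 2013.
The August 24, 2013 filing precedes the September 4, 2013 deadline; the claim is timely.

TIMELY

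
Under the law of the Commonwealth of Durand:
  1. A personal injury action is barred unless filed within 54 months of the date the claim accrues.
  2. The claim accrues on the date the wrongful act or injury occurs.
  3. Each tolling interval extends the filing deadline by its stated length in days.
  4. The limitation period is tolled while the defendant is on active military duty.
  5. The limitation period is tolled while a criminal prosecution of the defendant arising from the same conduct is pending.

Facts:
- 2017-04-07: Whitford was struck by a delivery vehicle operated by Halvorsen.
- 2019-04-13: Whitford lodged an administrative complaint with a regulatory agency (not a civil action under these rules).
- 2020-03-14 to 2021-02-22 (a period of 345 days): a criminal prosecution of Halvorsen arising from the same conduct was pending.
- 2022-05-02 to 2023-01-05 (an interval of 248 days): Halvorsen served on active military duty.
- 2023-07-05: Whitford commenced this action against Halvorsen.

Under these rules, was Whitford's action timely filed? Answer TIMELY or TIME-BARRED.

TIME-BARRED

The claim accrued on 2017-04-07, the date of the act.
Adding the 54 months base period to 2017-04-07 gives a deadline of 2021-10-07, before any tolling.
The pending criminal prosecution from 2020-03-14 to 2021-02-22 tolled the period for 345 days, extending the deadline to 2022-09-17.
The period was tolled for 248 days by the defendant's active military service (2022-05-02 to 2023-01-05), pushing the deadline to 2023-05-23.
None of the other events listed affects the running of the period under the stated rules.
Whitford filed on 2023-07-05, after the 2023-05-23 deadline, so the action is time-barred.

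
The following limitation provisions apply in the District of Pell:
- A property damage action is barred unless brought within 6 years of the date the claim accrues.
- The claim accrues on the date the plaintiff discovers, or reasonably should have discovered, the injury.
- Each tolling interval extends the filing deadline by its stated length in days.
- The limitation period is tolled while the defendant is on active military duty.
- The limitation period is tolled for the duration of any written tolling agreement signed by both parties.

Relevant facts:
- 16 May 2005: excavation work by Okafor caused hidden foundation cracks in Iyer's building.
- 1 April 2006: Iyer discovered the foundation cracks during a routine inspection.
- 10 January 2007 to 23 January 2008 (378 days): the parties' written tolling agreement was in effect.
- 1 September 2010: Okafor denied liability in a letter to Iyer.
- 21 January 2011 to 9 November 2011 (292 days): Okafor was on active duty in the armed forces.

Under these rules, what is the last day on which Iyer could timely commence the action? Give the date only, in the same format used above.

31 January 2014

Accrual is tied to discovery, so the period began on 1 April 2006 rather than on 16 May 2005 when the act occurred.
Adding the 6 years base period to 1 April 2006 gives a deadline of 1 April 2012, before any tolling.
Because the written tolling agreement ran from 10 January 2007 to 23 January 2008, the deadline is extended by 378 days to 14 April 2013.
Because the defendant's active military service ran from 21 January 2011 to 9 November 2011, the deadline is extended by 292 days to 31 January 2014.
Nothing else in the chronology tolls or restarts the period.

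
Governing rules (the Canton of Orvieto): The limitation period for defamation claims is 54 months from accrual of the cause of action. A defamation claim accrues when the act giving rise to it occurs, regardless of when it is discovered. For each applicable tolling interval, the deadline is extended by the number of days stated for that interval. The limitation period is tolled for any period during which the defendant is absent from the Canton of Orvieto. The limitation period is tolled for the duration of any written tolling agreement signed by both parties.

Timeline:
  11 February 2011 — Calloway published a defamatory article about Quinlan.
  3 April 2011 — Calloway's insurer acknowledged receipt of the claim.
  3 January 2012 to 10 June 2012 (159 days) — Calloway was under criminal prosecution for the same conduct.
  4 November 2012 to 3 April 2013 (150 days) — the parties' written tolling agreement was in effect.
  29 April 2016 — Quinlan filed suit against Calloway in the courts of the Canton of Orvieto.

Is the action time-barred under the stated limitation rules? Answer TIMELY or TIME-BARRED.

TIME-BARRED

The cause of action accrued on 11 February 2011, the date of the act.
The untolled deadline — 54 months after 11 February 2011 — is 11 August 2015.
The written tolling agreement from 4 November 2012 to 3 April 2013 tolled the period for 150 days, extending the deadline to 8 January 2016.
Although a criminal prosecution ran from 3 January 2012 to 10 June 2012, the stated rules do not make that a tolling event, so it is disregarded.
Nothing else in the chronology tolls or restarts the period.
Quinlan filed on 29 April 2016, after the 8 January 2016 deadline, so the action is time-barred.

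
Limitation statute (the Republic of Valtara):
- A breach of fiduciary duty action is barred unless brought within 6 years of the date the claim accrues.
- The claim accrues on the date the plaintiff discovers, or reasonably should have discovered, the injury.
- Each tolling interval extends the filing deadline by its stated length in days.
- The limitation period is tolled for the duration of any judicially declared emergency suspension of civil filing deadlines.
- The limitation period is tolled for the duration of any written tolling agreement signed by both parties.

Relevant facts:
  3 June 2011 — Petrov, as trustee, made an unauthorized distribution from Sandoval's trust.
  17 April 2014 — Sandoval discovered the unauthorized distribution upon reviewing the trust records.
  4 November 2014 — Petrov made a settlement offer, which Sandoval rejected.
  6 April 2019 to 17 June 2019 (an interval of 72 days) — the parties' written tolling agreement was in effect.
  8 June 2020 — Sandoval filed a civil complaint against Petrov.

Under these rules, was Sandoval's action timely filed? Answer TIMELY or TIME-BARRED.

TIMELY

The claim did not accrue until Sandoval discovered the injury on 17 April 2014; the 3 June 2011 act date does not start the clock under the stated rule.
6 years from 17 April 2014 is 17 April 2020.
Because the written tolling agreement ran from 6 April 2019 to 17 June 2019, the deadline is extended by 72 days to 28 June 2020.
Nothing else in the chronology tolls or restarts the period.
Filing on 8 June 2020 beat the 28 June 2020 deadline — the action is timely.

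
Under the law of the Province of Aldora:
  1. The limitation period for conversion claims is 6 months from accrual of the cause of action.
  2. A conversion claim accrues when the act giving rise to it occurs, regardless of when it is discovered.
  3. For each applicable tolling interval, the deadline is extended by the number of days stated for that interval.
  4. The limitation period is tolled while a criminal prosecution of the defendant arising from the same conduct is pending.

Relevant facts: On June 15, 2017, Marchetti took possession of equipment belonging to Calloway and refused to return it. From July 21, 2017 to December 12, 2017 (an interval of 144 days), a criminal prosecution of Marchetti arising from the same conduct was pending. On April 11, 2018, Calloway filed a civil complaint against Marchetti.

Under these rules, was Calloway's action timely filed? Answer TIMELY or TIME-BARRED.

The limitation period began to run on June 15, 2017.
Adding the 6 months base period to June 15, 2017 gives a deadline of December 15, 2017, before any tolling.
Because the pending criminal prosecution ran from July 21, 2017 to December 12, 2017, the deadline is extended by 144 days to May 8, 2018.
Calloway filed on April 11, 2018, before the May 8, 2018 deadline, so the action is timely.

TIMELY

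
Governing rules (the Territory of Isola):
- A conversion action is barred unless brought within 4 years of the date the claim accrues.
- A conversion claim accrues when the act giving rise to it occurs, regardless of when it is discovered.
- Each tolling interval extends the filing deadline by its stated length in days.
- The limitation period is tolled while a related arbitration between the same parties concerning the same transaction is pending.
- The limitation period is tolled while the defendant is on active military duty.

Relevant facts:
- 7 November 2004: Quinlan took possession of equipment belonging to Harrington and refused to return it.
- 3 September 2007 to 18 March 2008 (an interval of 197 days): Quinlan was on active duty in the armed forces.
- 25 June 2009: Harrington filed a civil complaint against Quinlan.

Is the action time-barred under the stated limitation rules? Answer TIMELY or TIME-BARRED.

TIME-BARRED

The limitation period began to run on 7 November 2004.
Adding the 4 years base period to 7 November 2004 gives a deadline of 7 November 2008, before any tolling.
The period was tolled for 197 days by the defendant's active military service (3 September 2007 to 18 March 2008), pushing the deadline to 23 May 2009.
The 25 June 2009 filing falls after the 23 May 2009 deadline; the claim is time-barred.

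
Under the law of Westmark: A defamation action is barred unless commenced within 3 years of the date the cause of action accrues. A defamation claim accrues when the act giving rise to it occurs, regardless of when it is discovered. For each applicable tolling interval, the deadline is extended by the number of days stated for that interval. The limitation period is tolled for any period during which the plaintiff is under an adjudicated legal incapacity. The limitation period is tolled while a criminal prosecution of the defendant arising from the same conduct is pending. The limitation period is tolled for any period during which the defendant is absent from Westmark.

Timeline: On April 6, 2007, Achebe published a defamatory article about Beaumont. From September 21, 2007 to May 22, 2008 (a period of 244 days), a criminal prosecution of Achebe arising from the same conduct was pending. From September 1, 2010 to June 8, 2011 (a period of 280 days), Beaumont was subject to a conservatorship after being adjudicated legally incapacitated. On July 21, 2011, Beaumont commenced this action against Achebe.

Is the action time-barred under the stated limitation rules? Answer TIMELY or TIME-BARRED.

The cause of action accrued on April 6, 2007, the date of the act.
The untolled deadline — 3 years after April 6, 2007 — is April 6, 2010.
Because the pending criminal prosecution ran from September 21, 2007 to May 22, 2008, the deadline is extended by 244 days to December 6, 2010.
The period was tolled for 280 days by the plaintiff's legal incapacity (September 1, 2010 to June 8, 2011), pushing the deadline to September 12, 2011.
The July 21, 2011 filing precedes the September 12, 2011 deadline; the claim is timely.

TIMELY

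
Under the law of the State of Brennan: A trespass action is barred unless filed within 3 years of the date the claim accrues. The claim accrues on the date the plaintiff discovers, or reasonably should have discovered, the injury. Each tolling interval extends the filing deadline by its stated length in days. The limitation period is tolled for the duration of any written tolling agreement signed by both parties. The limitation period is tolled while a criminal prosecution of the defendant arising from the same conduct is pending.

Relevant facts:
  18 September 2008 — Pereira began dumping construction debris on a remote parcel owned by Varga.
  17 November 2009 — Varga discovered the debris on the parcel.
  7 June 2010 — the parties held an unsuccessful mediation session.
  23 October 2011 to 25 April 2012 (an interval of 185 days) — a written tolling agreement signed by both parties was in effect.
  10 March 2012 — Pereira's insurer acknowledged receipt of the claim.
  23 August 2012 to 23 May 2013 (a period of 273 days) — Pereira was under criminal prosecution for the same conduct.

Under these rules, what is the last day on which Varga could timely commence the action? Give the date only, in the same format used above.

The claim did not accrue until Varga discovered the injury on 17 November 2009; the 18 September 2008 act date does not start the clock under the stated rule.
Adding the 3 years base period to 17 November 2009 gives a deadline of 17 November 2012, before any tolling.
The period was tolled for 185 days by the written tolling agreement (23 October 2011 to 25 April 2012), pushing the deadline to 21 May 2013.
The period was tolled for 273 days by the pending criminal prosecution (23 August 2012 to 23 May 2013), pushing the deadline to 18 February 2014.
Nothing else in the chronology tolls or restarts the period.

18 February 2014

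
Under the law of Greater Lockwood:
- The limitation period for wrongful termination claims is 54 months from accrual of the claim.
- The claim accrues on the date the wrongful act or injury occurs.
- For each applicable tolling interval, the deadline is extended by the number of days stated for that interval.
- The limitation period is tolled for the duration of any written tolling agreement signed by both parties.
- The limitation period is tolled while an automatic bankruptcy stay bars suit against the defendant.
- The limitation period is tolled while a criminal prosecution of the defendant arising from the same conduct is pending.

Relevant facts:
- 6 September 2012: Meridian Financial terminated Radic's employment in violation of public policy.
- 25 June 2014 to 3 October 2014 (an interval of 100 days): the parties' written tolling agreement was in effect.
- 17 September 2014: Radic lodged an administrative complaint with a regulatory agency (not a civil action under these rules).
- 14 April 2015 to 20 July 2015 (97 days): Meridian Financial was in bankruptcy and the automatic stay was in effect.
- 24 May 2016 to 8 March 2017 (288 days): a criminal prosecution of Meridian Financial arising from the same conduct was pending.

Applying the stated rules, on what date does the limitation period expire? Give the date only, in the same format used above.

The claim accrued on 6 September 2012, when the wrongful act occurred.
Adding the 54 months base period to 6 September 2012 gives a deadline of 6 March 2017, before any tolling.
Because the written tolling agreement ran from 25 June 2014 to 3 October 2014, the deadline is extended by 100 days to 14 June 2017.
The period was tolled for 97 days by the automatic bankruptcy stay (14 April 2015 to 20 July 2015), pushing the deadline to 19 September 2017.
The pending criminal prosecution from 24 May 2016 to 8 March 2017 tolled the period for 288 days, extending the deadline to 4 July 2018.
Nothing else in the chronology tolls or restarts the period.

4 July 2018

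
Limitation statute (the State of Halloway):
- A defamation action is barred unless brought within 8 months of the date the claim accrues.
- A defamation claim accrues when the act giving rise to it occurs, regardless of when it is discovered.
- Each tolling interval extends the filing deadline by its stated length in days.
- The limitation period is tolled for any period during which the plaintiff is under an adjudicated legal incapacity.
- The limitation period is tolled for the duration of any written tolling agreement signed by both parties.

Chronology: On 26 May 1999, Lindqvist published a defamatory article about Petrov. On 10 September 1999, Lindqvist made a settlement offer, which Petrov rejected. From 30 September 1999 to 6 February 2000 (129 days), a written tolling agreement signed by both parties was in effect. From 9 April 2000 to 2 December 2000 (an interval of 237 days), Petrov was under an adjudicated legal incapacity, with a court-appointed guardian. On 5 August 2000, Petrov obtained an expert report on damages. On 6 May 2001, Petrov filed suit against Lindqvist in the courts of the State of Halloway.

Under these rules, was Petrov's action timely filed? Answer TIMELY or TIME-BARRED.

The claim accrued on 26 May 1999, the date of the act.
8 months from 26 May 1999 is 26 January 2000.
The period was tolled for 129 days by the written tolling agreement (30 September 1999 to 6 February 2000), pushing the deadline to 3 June 2000.
The plaintiff's legal incapacity from 9 April 2000 to 2 December 2000 tolled the period for 237 days, extending the deadline to 26 January 2001.
Nothing else in the chronology tolls or restarts the period.
Petrov filed on 6 May 2001, after the 26 January 2001 deadline, so the action is time-barred.

TIME-BARRED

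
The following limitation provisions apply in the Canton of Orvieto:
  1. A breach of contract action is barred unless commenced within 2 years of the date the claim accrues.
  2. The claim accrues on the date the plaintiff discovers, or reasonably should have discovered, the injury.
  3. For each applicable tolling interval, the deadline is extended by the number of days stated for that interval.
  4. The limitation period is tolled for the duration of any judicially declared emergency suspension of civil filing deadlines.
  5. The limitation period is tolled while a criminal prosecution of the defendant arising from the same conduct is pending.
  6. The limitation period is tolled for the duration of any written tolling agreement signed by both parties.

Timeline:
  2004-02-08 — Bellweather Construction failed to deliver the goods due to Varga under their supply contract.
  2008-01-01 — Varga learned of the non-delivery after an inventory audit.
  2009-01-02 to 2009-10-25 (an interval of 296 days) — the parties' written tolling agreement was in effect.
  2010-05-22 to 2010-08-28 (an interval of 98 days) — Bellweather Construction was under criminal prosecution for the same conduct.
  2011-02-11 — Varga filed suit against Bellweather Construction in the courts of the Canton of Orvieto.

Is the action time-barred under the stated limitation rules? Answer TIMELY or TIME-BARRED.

The claim did not accrue until Varga discovered the injury on 2008-01-01; the 2004-02-08 act date does not start the clock under the stated rule.
2 years from 2008-01-01 is 2010-01-01.
Because the written tolling agreement ran from 2009-01-02 to 2009-10-25, the deadline is extended by 296 days to 2010-10-24.
Because the pending criminal prosecution ran from 2010-05-22 to 2010-08-28, the deadline is extended by 98 days to 2011-01-30.
Varga filed on 2011-02-11, after the 2011-01-30 deadline, so the action is time-barred.

TIME-BARRED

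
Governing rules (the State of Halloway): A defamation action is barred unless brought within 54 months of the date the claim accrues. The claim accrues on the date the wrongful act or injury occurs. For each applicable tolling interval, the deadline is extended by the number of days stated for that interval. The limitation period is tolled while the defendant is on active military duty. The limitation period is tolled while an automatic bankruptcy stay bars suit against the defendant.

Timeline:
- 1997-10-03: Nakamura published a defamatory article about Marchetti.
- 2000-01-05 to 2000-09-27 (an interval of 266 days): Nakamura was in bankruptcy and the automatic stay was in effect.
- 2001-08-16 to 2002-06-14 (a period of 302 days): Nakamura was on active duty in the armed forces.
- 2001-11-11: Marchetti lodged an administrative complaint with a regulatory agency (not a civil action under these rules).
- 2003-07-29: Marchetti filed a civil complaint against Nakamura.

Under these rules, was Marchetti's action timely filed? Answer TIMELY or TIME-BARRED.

TIMELY

The limitation period began to run on 1997-10-03.
The untolled deadline — 54 months after 1997-10-03 — is 2002-04-03.
The period was tolled for 266 days by the automatic bankruptcy stay (2000-01-05 to 2000-09-27), pushing the deadline to 2002-12-25.
The defendant's active military service from 2001-08-16 to 2002-06-14 tolled the period for 302 days, extending the deadline to 2003-10-23.
The other events in the timeline have no effect on the limitation period under the stated rules.
Filing on 2003-07-29 beat the 2003-10-23 deadline — the action is timely.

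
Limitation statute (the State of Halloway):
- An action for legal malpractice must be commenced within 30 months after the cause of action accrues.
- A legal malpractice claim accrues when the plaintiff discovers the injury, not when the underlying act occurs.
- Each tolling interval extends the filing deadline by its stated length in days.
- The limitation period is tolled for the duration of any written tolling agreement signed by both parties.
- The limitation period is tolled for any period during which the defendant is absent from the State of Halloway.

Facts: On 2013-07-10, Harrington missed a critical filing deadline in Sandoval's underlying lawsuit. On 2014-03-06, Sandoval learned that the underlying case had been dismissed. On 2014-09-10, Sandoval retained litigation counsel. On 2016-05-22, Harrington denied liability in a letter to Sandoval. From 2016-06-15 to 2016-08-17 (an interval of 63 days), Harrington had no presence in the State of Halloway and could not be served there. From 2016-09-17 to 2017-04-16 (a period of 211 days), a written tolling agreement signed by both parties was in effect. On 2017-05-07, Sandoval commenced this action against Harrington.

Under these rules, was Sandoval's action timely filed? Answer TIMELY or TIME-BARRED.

The claim did not accrue until Sandoval discovered the injury on 2014-03-06; the 2013-07-10 act date does not start the clock under the stated rule.
30 months from 2014-03-06 is 2016-09-06.
Because the defendant's absence from the jurisdiction ran from 2016-06-15 to 2016-08-17, the deadline is extended by 63 days to 2016-11-08.
Because the written tolling agreement ran from 2016-09-17 to 2017-04-16, the deadline is extended by 211 days to 2017-06-07.
The other events in the timeline have no effect on the limitation period under the stated rules.
Filing on 2017-05-07 beat the 2017-06-07 deadline — the action is timely.

TIMELY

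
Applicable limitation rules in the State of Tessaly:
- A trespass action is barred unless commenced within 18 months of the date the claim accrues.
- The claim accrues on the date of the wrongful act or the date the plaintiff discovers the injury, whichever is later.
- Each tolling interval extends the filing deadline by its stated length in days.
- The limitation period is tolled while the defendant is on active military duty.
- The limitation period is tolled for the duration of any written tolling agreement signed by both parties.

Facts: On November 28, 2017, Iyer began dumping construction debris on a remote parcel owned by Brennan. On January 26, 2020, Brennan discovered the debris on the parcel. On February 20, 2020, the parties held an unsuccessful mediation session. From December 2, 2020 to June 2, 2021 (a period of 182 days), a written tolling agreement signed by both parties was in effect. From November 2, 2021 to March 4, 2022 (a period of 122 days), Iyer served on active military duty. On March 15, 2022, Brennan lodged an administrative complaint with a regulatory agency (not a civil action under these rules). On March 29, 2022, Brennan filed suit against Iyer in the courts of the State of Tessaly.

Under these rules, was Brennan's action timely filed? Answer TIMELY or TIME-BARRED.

Taking the later of the act (November 28, 2017) and discovery (January 26, 2020), the claim accrued on January 26, 2020.
The untolled deadline — 18 months after January 26, 2020 — is July 26, 2021.
The written tolling agreement from December 2, 2020 to June 2, 2021 tolled the period for 182 days, extending the deadline to January 24, 2022.
Because the defendant's active military service ran from November 2, 2021 to March 4, 2022, the deadline is extended by 122 days to May 26, 2022.
The other events in the timeline have no effect on the limitation period under the stated rules.
The March 29, 2022 filing precedes the May 26, 2022 deadline; the claim is timely.

TIMELY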